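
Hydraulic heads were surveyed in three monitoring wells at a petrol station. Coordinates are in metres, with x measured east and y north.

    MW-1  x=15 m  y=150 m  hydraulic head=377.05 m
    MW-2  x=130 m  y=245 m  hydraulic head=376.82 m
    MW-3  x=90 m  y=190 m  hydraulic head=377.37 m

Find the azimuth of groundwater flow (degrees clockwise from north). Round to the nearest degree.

324°

Taking MW-1 as reference: MW-2−MW-1 = (115, 95, -0.23); MW-3−MW-1 = (75, 40, +0.32).
Determinant of the coordinate differences = 115·40 − 75·95 = -2525.
∂h/∂x = [(-0.23)·40 − (+0.32)·95] / -2525 = +0.01568
∂h/∂y = [115·(+0.32) − 75·(-0.23)] / -2525 = -0.02141
Flow direction (−∇h) has components (-0.01568 E, +0.02141 N).
Azimuth = atan2(E, N) = atan2(-0.01568, +0.02141) = 323.8° ≈ 324°.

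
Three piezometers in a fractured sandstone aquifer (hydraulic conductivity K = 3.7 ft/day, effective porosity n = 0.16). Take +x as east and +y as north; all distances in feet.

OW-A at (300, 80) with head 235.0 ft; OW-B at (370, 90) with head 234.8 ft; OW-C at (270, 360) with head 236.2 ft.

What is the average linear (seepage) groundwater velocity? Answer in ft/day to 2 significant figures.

0.12 ft/day

Taking OW-A as reference: OW-B−OW-A = (70, 10, -0.2); OW-C−OW-A = (-30, 280, +1.2).
Solve a·Δx + b·Δy = Δh: det = 70·280 − (-30)·10 = 19900.
∂h/∂x = [(-0.2)·280 − (+1.2)·10] / 19900 = -0.003417
∂h/∂y = [70·(+1.2) − (-30)·(-0.2)] / 19900 = +0.003920
|∇h| = √(-0.003417² + 0.003920²) = 0.0052
Seepage velocity v = K·i/n = 3.7 × 0.0052 / 0.16 = 0.1202 ft/day.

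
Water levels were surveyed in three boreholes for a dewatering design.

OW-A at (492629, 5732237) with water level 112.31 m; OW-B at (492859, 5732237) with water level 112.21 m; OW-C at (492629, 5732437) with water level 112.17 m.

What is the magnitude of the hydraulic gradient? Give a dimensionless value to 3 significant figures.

∂h/∂x = (112.21 − 112.31) / (492859 − 492629) = -0.0004348
∂h/∂y = (112.17 − 112.31) / (5732437 − 5732237) = -0.0007000
|∇h| = √(-0.0004348² + -0.0007000²) = 0.000824

0.000824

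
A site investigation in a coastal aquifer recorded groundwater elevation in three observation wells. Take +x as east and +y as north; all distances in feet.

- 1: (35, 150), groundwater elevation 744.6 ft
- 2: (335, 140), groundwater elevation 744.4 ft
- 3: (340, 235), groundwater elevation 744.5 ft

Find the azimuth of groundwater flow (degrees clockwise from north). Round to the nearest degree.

150°

With h = a·x + b·y + c and 1 as origin, the differences give:
  300·a + (-10)·b = -0.2
  305·a + 85·b = -0.1
Eliminate b (×85 and ×(-10), subtract): 28550·a = -18.00 → a = ∂h/∂x = -0.0006305
Back-substitute: b = ∂h/∂y = +0.001086.
Flow direction (−∇h) has components (+0.0006305 E, -0.001086 N).
Azimuth = atan2(E, N) = atan2(+0.0006305, -0.001086) = 149.9° ≈ 150°.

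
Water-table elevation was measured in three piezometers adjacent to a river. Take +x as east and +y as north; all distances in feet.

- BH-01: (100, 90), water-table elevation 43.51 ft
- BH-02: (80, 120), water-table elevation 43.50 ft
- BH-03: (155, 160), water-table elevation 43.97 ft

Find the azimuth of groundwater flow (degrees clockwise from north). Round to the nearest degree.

Three-point gradient (reference BH-01): Δ to BH-02 = (-20, 30, -0.01), Δ to BH-03 = (55, 70, +0.46).
∂h/∂x = +0.004754, ∂h/∂y = +0.002836 (det = -3050).
Flow direction (−∇h) has components (-0.004754 E, -0.002836 N).
Azimuth = atan2(E, N) = atan2(-0.004754, -0.002836) = 239.2° ≈ 239°.

239°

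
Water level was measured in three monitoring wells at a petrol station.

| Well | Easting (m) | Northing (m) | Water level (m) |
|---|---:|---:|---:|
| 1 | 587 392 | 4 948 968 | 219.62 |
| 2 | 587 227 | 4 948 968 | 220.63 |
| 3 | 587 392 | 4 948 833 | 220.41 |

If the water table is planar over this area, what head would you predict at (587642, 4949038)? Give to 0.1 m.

217.7 m

∂h/∂x = (220.63 − 219.62) / (587227 − 587392) = -0.006121
∂h/∂y = (220.41 − 219.62) / (4948833 − 4948968) = -0.005852
h(587642, 4949038) = 219.62 + (-0.006121)·(250) + (-0.005852)·(70) = 219.62 -1.530 -0.410 = 217.680 m.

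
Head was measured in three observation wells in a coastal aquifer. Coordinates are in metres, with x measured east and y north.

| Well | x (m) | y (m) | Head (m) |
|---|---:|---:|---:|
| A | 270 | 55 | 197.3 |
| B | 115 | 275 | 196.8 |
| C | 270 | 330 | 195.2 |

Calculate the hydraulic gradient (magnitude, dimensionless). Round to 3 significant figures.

0.0108

With h = a·x + b·y + c and A as origin, the differences give:
  (-155)·a + 220·b = -0.5
  0·a + 275·b = -2.1
Eliminate b (×275 and ×220, subtract): -42625·a = 324.50 → a = ∂h/∂x = -0.007613
Back-substitute: b = ∂h/∂y = -0.007636.
|∇h| = √(-0.007613² + -0.007636²) = 0.01078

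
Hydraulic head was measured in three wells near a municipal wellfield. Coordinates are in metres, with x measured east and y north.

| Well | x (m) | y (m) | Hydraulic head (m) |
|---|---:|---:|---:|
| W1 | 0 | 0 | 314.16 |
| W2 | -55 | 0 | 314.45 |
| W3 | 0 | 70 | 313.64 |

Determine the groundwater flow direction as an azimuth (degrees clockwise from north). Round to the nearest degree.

035°

∂h/∂x = (314.45 − 314.16) / (-55 − 0) = -0.005273
∂h/∂y = (313.64 − 314.16) / (70 − 0) = -0.007429
Flow direction (−∇h) has components (+0.005273 E, +0.007429 N).
Azimuth = atan2(E, N) = atan2(+0.005273, +0.007429) = 35.4° ≈ 035°.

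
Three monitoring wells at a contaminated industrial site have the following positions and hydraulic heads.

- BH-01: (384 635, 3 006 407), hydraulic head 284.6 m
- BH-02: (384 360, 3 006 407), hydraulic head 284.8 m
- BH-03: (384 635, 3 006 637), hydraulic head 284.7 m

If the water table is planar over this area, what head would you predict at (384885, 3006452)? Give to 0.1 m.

284.4 m

∂h/∂x = (284.8 − 284.6) / (384360 − 384635) = -0.0007273
∂h/∂y = (284.7 − 284.6) / (3006637 − 3006407) = +0.0004348
h(384885, 3006452) = 284.6 + (-0.0007273)·(250) + (+0.0004348)·(45) = 284.6 -0.182 +0.020 = 284.438 m.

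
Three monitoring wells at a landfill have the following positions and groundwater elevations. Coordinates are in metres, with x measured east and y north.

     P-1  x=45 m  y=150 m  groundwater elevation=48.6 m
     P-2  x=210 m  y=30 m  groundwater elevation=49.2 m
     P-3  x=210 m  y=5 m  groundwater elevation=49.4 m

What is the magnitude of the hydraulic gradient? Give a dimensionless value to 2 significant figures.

0.0083

Taking P-1 as reference: P-2−P-1 = (165, -120, +0.6); P-3−P-1 = (165, -145, +0.8).
Determinant of the coordinate differences = 165·(-145) − 165·(-120) = -4125.
∂h/∂x = [(+0.6)·(-145) − (+0.8)·(-120)] / -4125 = -0.002182
∂h/∂y = [165·(+0.8) − 165·(+0.6)] / -4125 = -0.008000
|∇h| = √(-0.002182² + -0.008000²) = 0.008292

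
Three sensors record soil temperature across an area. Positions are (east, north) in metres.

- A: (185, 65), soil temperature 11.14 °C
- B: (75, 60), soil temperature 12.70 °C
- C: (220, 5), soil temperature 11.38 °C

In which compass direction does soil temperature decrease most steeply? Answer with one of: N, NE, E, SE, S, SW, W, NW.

Taking A as reference: B−A = (-110, -5, +1.56); C−A = (35, -60, +0.24).
Determinant of the coordinate differences = (-110)·(-60) − 35·(-5) = 6775.
∂T/∂x = [(+1.56)·(-60) − (+0.24)·(-5)] / 6775 = -0.01364
∂T/∂y = [(-110)·(+0.24) − 35·(+1.56)] / 6775 = -0.01196
Steepest decrease is along −∇f = (+0.01364 E, +0.01196 N) → northeast.

NE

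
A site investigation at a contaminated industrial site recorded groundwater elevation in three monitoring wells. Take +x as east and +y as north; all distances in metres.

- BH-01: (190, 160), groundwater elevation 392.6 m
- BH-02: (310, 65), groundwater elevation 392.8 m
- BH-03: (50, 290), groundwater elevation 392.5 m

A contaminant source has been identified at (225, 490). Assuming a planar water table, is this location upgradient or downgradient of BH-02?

upgradient

With h = a·x + b·y + c and BH-01 as origin, the differences give:
  120·a + (-95)·b = +0.2
  (-140)·a + 130·b = -0.1
Eliminate b (×130 and ×(-95), subtract): 2300·a = 16.50 → a = ∂h/∂x = +0.007174
Back-substitute: b = ∂h/∂y = +0.006957.
Head at (225, 490) = 392.6 + (+0.007174)·(35) + (+0.006957)·(330) = 395.15 m.
That is higher than the 392.8 m at BH-02, so the point is upgradient.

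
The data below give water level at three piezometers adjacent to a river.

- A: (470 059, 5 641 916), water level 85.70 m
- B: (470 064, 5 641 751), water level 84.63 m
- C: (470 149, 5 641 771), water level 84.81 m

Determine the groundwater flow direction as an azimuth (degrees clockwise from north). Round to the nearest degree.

185°

Taking A as reference: B−A = (5, -165, -1.07); C−A = (90, -145, -0.89).
Determinant of the coordinate differences = 5·(-145) − 90·(-165) = 14125.
∂h/∂x = [(-1.07)·(-145) − (-0.89)·(-165)] / 14125 = +0.0005876
∂h/∂y = [5·(-0.89) − 90·(-1.07)] / 14125 = +0.006503
Flow direction (−∇h) has components (-0.0005876 E, -0.006503 N).
Azimuth = atan2(E, N) = atan2(-0.0005876, -0.006503) = 185.2° ≈ 185°.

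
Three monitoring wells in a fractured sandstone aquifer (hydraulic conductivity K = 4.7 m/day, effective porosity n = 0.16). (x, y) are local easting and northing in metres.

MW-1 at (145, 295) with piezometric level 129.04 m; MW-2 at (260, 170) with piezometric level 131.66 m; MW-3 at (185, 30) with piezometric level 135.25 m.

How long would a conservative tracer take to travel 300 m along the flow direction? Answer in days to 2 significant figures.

Taking MW-1 as reference: MW-2−MW-1 = (115, -125, +2.62); MW-3−MW-1 = (40, -265, +6.21).
Solve a·Δx + b·Δy = Δh: det = 115·(-265) − 40·(-125) = -25475.
∂h/∂x = [(+2.62)·(-265) − (+6.21)·(-125)] / -25475 = -0.003217
∂h/∂y = [115·(+6.21) − 40·(+2.62)] / -25475 = -0.02392
|∇h| = √(-0.003217² + -0.02392²) = 0.02414
Seepage velocity v = K·i/n = 4.7 × 0.02414 / 0.16 = 0.7091 m/day.
t = 300 / 0.7091 = 423.1 days.

420 days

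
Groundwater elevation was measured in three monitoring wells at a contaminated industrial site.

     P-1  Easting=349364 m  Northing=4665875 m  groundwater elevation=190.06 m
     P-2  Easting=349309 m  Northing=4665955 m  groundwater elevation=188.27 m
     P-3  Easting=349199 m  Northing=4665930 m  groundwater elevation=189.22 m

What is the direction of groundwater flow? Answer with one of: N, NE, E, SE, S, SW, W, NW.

N

Taking P-1 as reference: P-2−P-1 = (-55, 80, -1.79); P-3−P-1 = (-165, 55, -0.84).
Solve a·Δx + b·Δy = Δh: det = (-55)·55 − (-165)·80 = 10175.
∂h/∂x = [(-1.79)·55 − (-0.84)·80] / 10175 = -0.003071
∂h/∂y = [(-55)·(-0.84) − (-165)·(-1.79)] / 10175 = -0.02449
Flow = −∇h = (+0.003071 east, +0.02449 north), which points north.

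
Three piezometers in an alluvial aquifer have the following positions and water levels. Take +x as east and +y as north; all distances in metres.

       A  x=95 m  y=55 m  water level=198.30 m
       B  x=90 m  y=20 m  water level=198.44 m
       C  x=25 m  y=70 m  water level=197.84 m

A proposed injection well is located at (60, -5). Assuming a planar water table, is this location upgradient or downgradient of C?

upgradient

Taking A as reference: B−A = (-5, -35, +0.14); C−A = (-70, 15, -0.46).
Solve a·Δx + b·Δy = Δh: det = (-5)·15 − (-70)·(-35) = -2525.
∂h/∂x = [(+0.14)·15 − (-0.46)·(-35)] / -2525 = +0.005545
∂h/∂y = [(-5)·(-0.46) − (-70)·(+0.14)] / -2525 = -0.004792
Head at (60, -5) = 198.30 + (+0.005545)·(-35) + (-0.004792)·(-60) = 198.39 m.
That is higher than the 197.84 m at C, so the point is upgradient.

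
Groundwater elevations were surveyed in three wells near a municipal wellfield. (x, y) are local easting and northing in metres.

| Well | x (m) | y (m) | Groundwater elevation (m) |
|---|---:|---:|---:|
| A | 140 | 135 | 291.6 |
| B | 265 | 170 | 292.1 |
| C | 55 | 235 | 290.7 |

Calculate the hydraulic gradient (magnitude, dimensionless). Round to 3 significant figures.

Differences from A: to B (Δx, Δy, Δh) = (125, 35, +0.5); to C = (-85, 100, -0.9).
Determinant of the coordinate differences = 125·100 − (-85)·35 = 15475.
∂h/∂x = [(+0.5)·100 − (-0.9)·35] / 15475 = +0.005267
∂h/∂y = [125·(-0.9) − (-85)·(+0.5)] / 15475 = -0.004523
|∇h| = √(0.005267² + -0.004523²) = 0.006943

0.00694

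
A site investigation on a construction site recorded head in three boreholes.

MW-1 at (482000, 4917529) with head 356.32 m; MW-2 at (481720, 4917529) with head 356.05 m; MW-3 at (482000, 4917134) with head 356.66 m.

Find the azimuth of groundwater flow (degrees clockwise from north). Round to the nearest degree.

∂h/∂x = (356.05 − 356.32) / (481720 − 482000) = +0.0009643
∂h/∂y = (356.66 − 356.32) / (4917134 − 4917529) = -0.0008608
Flow direction (−∇h) has components (-0.0009643 E, +0.0008608 N).
Azimuth = atan2(E, N) = atan2(-0.0009643, +0.0008608) = 311.8° ≈ 312°.

312°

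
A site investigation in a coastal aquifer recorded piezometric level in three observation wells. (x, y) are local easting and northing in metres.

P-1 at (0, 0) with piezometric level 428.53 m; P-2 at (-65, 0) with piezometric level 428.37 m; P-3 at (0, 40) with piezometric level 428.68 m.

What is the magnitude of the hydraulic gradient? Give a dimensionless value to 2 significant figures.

∂h/∂x = (428.37 − 428.53) / (-65 − 0) = +0.002462
∂h/∂y = (428.68 − 428.53) / (40 − 0) = +0.003750
|∇h| = √(0.002462² + 0.003750²) = 0.004486

0.0045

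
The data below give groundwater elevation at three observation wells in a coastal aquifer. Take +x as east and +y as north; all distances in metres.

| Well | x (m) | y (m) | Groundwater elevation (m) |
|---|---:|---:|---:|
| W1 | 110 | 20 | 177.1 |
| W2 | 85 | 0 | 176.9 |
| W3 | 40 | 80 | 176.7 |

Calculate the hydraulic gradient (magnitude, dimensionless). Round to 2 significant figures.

0.0070

With h = a·x + b·y + c and W1 as origin, the differences give:
  (-25)·a + (-20)·b = -0.2
  (-70)·a + 60·b = -0.4
Eliminate b (×60 and ×(-20), subtract): -2900·a = -20.00 → a = ∂h/∂x = +0.006897
Back-substitute: b = ∂h/∂y = +0.001379.
|∇h| = √(0.006897² + 0.001379²) = 0.007034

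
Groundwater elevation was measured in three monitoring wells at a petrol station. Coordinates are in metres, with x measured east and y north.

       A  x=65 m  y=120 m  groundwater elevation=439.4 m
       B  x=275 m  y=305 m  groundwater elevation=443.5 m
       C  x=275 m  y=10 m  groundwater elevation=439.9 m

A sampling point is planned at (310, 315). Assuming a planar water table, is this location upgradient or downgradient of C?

upgradient

Taking A as reference: B−A = (210, 185, +4.1); C−A = (210, -110, +0.5).
Solve a·Δx + b·Δy = Δh: det = 210·(-110) − 210·185 = -61950.
∂h/∂x = [(+4.1)·(-110) − (+0.5)·185] / -61950 = +0.008773
∂h/∂y = [210·(+0.5) − 210·(+4.1)] / -61950 = +0.01220
Head at (310, 315) = 439.4 + (+0.008773)·(245) + (+0.01220)·(195) = 443.93 m.
That is higher than the 439.9 m at C, so the point is upgradient.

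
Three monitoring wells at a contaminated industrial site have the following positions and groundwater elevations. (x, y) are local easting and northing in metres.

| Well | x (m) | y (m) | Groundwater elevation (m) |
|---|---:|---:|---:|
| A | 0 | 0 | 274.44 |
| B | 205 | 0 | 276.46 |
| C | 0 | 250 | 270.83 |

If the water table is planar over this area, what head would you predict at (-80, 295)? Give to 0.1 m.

∂h/∂x = (276.46 − 274.44) / (205 − 0) = +0.009854
∂h/∂y = (270.83 − 274.44) / (250 − 0) = -0.01444
h(-80, 295) = 274.44 + (+0.009854)·(-80) + (-0.01444)·(295) = 274.44 -0.788 -4.260 = 269.392 m.

269.4 m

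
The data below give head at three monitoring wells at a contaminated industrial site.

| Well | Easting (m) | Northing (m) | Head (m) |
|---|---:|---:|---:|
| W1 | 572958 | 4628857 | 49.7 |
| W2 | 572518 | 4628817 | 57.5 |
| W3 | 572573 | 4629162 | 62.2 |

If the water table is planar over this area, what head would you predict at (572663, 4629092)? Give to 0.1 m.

59.3 m

Taking W1 as reference: W2−W1 = (-440, -40, +7.8); W3−W1 = (-385, 305, +12.5).
Determinant of the coordinate differences = (-440)·305 − (-385)·(-40) = -149600.
∂h/∂x = [(+7.8)·305 − (+12.5)·(-40)] / -149600 = -0.01924
∂h/∂y = [(-440)·(+12.5) − (-385)·(+7.8)] / -149600 = +0.01669
h(572663, 4629092) = 49.7 + (-0.01924)·(-295) + (+0.01669)·(235) = 49.7 +5.677 +3.922 = 59.300 m.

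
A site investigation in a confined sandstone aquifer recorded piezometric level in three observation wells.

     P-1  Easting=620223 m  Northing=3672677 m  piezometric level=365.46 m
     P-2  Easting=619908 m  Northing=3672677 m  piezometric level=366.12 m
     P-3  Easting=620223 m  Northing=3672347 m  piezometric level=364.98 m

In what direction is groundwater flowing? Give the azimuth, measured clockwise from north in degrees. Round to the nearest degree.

125°

∂h/∂x = (366.12 − 365.46) / (619908 − 620223) = -0.002095
∂h/∂y = (364.98 − 365.46) / (3672347 − 3672677) = +0.001455
Flow direction (−∇h) has components (+0.002095 E, -0.001455 N).
Azimuth = atan2(E, N) = atan2(+0.002095, -0.001455) = 124.8° ≈ 125°.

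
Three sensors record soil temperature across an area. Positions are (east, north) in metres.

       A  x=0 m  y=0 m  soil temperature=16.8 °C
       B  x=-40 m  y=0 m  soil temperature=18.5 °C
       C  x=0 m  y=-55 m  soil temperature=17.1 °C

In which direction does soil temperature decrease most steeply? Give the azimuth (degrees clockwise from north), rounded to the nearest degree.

∂T/∂x = (18.5 − 16.8) / (-40 − 0) = -0.04250
∂T/∂y = (17.1 − 16.8) / (-55 − 0) = -0.005455
Steepest decrease is along −∇f: components (+0.04250 E, +0.005455 N).
Azimuth = atan2(+0.04250, +0.005455) = 82.7° ≈ 083°.

083°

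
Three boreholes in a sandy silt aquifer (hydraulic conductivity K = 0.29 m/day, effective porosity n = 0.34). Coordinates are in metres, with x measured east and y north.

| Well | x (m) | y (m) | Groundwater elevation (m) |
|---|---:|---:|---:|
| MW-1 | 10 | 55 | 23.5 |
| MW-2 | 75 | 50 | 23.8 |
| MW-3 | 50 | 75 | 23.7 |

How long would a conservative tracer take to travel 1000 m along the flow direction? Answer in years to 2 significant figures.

680 years

Three-point gradient (reference MW-1): Δ to MW-2 = (65, -5, +0.3), Δ to MW-3 = (40, 20, +0.2).
∂h/∂x = +0.004667, ∂h/∂y = +0.0006667 (det = 1500).
|∇h| = √(0.004667² + 0.0006667²) = 0.004714
Seepage velocity v = K·i/n = 0.29 × 0.004714 / 0.34 = 0.004021 m/day.
t = 1000 / 0.004021 = 2.487e+05 days = 681 years.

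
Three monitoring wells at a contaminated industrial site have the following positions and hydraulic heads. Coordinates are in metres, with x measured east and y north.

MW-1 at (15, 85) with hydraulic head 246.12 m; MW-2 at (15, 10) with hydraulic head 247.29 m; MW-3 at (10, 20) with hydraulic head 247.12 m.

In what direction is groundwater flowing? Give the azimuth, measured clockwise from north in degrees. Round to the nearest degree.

Differences from MW-1: to MW-2 (Δx, Δy, Δh) = (0, -75, +1.17); to MW-3 = (-5, -65, +1.00).
Solve a·Δx + b·Δy = Δh: det = 0·(-65) − (-5)·(-75) = -375.
∂h/∂x = [(+1.17)·(-65) − (+1.00)·(-75)] / -375 = +0.002800
∂h/∂y = [0·(+1.00) − (-5)·(+1.17)] / -375 = -0.01560
Flow direction (−∇h) has components (-0.002800 E, +0.01560 N).
Azimuth = atan2(E, N) = atan2(-0.002800, +0.01560) = 349.8° ≈ 350°.

350°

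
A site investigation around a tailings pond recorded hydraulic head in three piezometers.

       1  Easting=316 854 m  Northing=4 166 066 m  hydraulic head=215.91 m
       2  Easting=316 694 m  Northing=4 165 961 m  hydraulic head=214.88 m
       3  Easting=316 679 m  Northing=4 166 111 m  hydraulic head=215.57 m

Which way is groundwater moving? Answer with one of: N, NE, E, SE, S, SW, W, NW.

SW

Taking 1 as reference: 2−1 = (-160, -105, -1.03); 3−1 = (-175, 45, -0.34).
Solve a·Δx + b·Δy = Δh: det = (-160)·45 − (-175)·(-105) = -25575.
∂h/∂x = [(-1.03)·45 − (-0.34)·(-105)] / -25575 = +0.003208
∂h/∂y = [(-160)·(-0.34) − (-175)·(-1.03)] / -25575 = +0.004921
Flow = −∇h = (-0.003208 east, -0.004921 north), which points southwest.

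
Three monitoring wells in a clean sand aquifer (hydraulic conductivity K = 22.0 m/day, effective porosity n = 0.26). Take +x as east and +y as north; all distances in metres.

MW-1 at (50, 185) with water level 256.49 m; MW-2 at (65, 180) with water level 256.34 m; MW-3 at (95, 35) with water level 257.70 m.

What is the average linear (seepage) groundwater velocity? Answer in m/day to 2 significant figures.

1.6 m/day

Taking MW-1 as reference: MW-2−MW-1 = (15, -5, -0.15); MW-3−MW-1 = (45, -150, +1.21).
Solve a·Δx + b·Δy = Δh: det = 15·(-150) − 45·(-5) = -2025.
∂h/∂x = [(-0.15)·(-150) − (+1.21)·(-5)] / -2025 = -0.01410
∂h/∂y = [15·(+1.21) − 45·(-0.15)] / -2025 = -0.01230
|∇h| = √(-0.01410² + -0.01230²) = 0.01871
Seepage velocity v = K·i/n = 22.0 × 0.01871 / 0.26 = 1.583 m/day.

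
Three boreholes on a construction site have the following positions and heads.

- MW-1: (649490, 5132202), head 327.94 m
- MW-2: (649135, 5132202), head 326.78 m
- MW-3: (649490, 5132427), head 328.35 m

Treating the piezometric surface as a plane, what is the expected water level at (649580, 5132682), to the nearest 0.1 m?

329.1 m

∂h/∂x = (326.78 − 327.94) / (649135 − 649490) = +0.003268
∂h/∂y = (328.35 − 327.94) / (5132427 − 5132202) = +0.001822
h(649580, 5132682) = 327.94 + (+0.003268)·(90) + (+0.001822)·(480) = 327.94 +0.294 +0.875 = 329.109 m.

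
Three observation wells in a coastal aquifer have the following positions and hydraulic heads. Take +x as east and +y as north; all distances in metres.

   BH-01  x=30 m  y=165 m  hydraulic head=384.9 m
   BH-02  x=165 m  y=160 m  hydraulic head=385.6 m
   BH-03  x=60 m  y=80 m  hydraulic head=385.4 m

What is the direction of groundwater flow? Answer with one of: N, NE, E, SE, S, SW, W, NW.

NW

With h = a·x + b·y + c and BH-01 as origin, the differences give:
  135·a + (-5)·b = +0.7
  30·a + (-85)·b = +0.5
Eliminate b (×(-85) and ×(-5), subtract): -11325·a = -57.00 → a = ∂h/∂x = +0.005033
Back-substitute: b = ∂h/∂y = -0.004106.
Flow = −∇h = (-0.005033 east, +0.004106 north), which points northwest.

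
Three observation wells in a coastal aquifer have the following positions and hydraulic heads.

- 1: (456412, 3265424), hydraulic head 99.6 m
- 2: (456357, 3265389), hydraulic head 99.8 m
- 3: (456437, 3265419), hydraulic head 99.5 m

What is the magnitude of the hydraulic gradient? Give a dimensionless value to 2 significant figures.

0.0039

Differences from 1: to 2 (Δx, Δy, Δh) = (-55, -35, +0.2); to 3 = (25, -5, -0.1).
Determinant of the coordinate differences = (-55)·(-5) − 25·(-35) = 1150.
∂h/∂x = [(+0.2)·(-5) − (-0.1)·(-35)] / 1150 = -0.003913
∂h/∂y = [(-55)·(-0.1) − 25·(+0.2)] / 1150 = +0.0004348
|∇h| = √(-0.003913² + 0.0004348²) = 0.003937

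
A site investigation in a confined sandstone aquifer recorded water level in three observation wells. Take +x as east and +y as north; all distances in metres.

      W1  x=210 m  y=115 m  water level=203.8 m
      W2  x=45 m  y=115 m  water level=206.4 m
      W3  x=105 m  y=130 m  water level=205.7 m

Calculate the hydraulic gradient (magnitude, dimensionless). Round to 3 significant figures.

With h = a·x + b·y + c and W1 as origin, the differences give:
  (-165)·a + 0·b = +2.6
  (-105)·a + 15·b = +1.9
Eliminate b (×15 and ×0, subtract): -2475·a = 39.00 → a = ∂h/∂x = -0.01576
Back-substitute: b = ∂h/∂y = +0.01636.
|∇h| = √(-0.01576² + 0.01636²) = 0.02272

0.0227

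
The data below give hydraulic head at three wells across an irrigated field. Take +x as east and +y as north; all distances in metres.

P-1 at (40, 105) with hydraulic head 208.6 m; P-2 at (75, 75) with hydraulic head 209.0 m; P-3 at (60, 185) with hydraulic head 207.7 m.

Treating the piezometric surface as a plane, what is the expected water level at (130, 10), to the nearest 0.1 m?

Taking P-1 as reference: P-2−P-1 = (35, -30, +0.4); P-3−P-1 = (20, 80, -0.9).
Determinant of the coordinate differences = 35·80 − 20·(-30) = 3400.
∂h/∂x = [(+0.4)·80 − (-0.9)·(-30)] / 3400 = +0.001471
∂h/∂y = [35·(-0.9) − 20·(+0.4)] / 3400 = -0.01162
h(130, 10) = 208.6 + (+0.001471)·(90) + (-0.01162)·(-95) = 208.6 +0.132 +1.104 = 209.836 m.

209.8 m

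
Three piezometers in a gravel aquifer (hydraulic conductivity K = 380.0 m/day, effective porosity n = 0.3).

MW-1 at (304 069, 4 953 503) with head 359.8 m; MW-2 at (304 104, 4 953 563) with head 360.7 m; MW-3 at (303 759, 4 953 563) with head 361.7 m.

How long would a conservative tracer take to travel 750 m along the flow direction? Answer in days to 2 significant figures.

With h = a·x + b·y + c and MW-1 as origin, the differences give:
  35·a + 60·b = +0.9
  (-310)·a + 60·b = +1.9
Eliminate b (×60 and ×60, subtract): 20700·a = -60.00 → a = ∂h/∂x = -0.002899
Back-substitute: b = ∂h/∂y = +0.01669.
|∇h| = √(-0.002899² + 0.01669²) = 0.01694
Seepage velocity v = K·i/n = 380.0 × 0.01694 / 0.3 = 21.46 m/day.
t = 750 / 21.46 = 34.95 days.

35 days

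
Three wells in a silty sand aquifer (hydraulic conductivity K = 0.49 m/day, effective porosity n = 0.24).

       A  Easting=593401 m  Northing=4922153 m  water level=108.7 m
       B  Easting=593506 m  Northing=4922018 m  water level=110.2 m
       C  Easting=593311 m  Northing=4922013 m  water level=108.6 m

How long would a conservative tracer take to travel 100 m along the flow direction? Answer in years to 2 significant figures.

Taking A as reference: B−A = (105, -135, +1.5); C−A = (-90, -140, -0.1).
Solve a·Δx + b·Δy = Δh: det = 105·(-140) − (-90)·(-135) = -26850.
∂h/∂x = [(+1.5)·(-140) − (-0.1)·(-135)] / -26850 = +0.008324
∂h/∂y = [105·(-0.1) − (-90)·(+1.5)] / -26850 = -0.004637
|∇h| = √(0.008324² + -0.004637²) = 0.009528
Seepage velocity v = K·i/n = 0.49 × 0.009528 / 0.24 = 0.01945 m/day.
t = 100 / 0.01945 = 5141 days = 14.1 years.

14 years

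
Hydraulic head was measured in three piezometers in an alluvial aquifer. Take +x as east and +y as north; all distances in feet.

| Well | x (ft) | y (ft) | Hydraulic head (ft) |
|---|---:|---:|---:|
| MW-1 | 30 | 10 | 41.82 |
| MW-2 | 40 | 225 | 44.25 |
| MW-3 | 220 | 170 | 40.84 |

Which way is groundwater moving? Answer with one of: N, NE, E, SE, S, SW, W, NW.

SE

Taking MW-1 as reference: MW-2−MW-1 = (10, 215, +2.43); MW-3−MW-1 = (190, 160, -0.98).
Solve a·Δx + b·Δy = Δh: det = 10·160 − 190·215 = -39250.
∂h/∂x = [(+2.43)·160 − (-0.98)·215] / -39250 = -0.01527
∂h/∂y = [10·(-0.98) − 190·(+2.43)] / -39250 = +0.01201
Flow = −∇h = (+0.01527 east, -0.01201 north), which points southeast.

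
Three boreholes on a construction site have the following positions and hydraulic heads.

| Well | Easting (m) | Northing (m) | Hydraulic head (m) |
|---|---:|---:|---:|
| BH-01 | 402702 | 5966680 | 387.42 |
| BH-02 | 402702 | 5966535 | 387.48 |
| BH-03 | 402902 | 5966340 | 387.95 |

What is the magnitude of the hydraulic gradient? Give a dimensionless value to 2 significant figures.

Differences from BH-01: to BH-02 (Δx, Δy, Δh) = (0, -145, +0.06); to BH-03 = (200, -340, +0.53).
Determinant of the coordinate differences = 0·(-340) − 200·(-145) = 29000.
∂h/∂x = [(+0.06)·(-340) − (+0.53)·(-145)] / 29000 = +0.001947
∂h/∂y = [0·(+0.53) − 200·(+0.06)] / 29000 = -0.0004138
|∇h| = √(0.001947² + -0.0004138²) = 0.00199

0.0020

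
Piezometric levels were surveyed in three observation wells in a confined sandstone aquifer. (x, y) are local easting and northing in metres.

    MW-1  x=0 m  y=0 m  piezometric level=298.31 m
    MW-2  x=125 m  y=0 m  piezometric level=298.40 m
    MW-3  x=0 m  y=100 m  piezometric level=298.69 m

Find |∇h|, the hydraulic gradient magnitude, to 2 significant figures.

0.0039

∂h/∂x = (298.40 − 298.31) / (125 − 0) = +0.0007200
∂h/∂y = (298.69 − 298.31) / (100 − 0) = +0.003800
|∇h| = √(0.0007200² + 0.003800²) = 0.003868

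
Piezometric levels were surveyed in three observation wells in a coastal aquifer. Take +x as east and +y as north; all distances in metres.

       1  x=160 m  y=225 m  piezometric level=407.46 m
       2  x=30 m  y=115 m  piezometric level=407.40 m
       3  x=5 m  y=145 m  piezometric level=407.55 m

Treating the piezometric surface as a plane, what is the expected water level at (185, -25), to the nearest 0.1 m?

Differences from 1: to 2 (Δx, Δy, Δh) = (-130, -110, -0.06); to 3 = (-155, -80, +0.09).
Solve a·Δx + b·Δy = Δh: det = (-130)·(-80) − (-155)·(-110) = -6650.
∂h/∂x = [(-0.06)·(-80) − (+0.09)·(-110)] / -6650 = -0.002211
∂h/∂y = [(-130)·(+0.09) − (-155)·(-0.06)] / -6650 = +0.003158
h(185, -25) = 407.46 + (-0.002211)·(25) + (+0.003158)·(-250) = 407.46 -0.055 -0.789 = 406.615 m.

406.6 m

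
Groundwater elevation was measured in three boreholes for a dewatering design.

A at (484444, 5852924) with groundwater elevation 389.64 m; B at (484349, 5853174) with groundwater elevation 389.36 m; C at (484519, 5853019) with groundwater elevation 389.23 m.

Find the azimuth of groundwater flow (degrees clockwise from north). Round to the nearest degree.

052°

Taking A as reference: B−A = (-95, 250, -0.28); C−A = (75, 95, -0.41).
Solve a·Δx + b·Δy = Δh: det = (-95)·95 − 75·250 = -27775.
∂h/∂x = [(-0.28)·95 − (-0.41)·250] / -27775 = -0.002733
∂h/∂y = [(-95)·(-0.41) − 75·(-0.28)] / -27775 = -0.002158
Flow direction (−∇h) has components (+0.002733 E, +0.002158 N).
Azimuth = atan2(E, N) = atan2(+0.002733, +0.002158) = 51.7° ≈ 052°.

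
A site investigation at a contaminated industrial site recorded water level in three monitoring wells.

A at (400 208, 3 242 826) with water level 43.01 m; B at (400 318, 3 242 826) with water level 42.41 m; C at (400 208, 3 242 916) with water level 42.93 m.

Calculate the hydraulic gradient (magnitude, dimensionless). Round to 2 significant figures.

0.0055

∂h/∂x = (42.41 − 43.01) / (400318 − 400208) = -0.005455
∂h/∂y = (42.93 − 43.01) / (3242916 − 3242826) = -0.0008889
|∇h| = √(-0.005455² + -0.0008889²) = 0.005527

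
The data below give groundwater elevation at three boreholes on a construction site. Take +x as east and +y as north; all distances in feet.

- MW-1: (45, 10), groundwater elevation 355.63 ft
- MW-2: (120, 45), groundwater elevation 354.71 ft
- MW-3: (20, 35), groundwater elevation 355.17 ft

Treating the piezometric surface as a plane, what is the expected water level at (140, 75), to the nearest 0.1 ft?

Differences from MW-1: to MW-2 (Δx, Δy, Δh) = (75, 35, -0.92); to MW-3 = (-25, 25, -0.46).
Determinant of the coordinate differences = 75·25 − (-25)·35 = 2750.
∂h/∂x = [(-0.92)·25 − (-0.46)·35] / 2750 = -0.002509
∂h/∂y = [75·(-0.46) − (-25)·(-0.92)] / 2750 = -0.02091
h(140, 75) = 355.63 + (-0.002509)·(95) + (-0.02091)·(65) = 355.63 -0.238 -1.359 = 354.033 ft.

354.0 ft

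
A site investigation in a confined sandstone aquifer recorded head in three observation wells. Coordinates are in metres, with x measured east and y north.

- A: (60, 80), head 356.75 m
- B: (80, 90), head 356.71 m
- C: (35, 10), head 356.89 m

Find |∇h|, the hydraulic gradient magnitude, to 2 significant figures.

Differences from A: to B (Δx, Δy, Δh) = (20, 10, -0.04); to C = (-25, -70, +0.14).
Determinant of the coordinate differences = 20·(-70) − (-25)·10 = -1150.
∂h/∂x = [(-0.04)·(-70) − (+0.14)·10] / -1150 = -0.001217
∂h/∂y = [20·(+0.14) − (-25)·(-0.04)] / -1150 = -0.001565
|∇h| = √(-0.001217² + -0.001565²) = 0.001983

0.0020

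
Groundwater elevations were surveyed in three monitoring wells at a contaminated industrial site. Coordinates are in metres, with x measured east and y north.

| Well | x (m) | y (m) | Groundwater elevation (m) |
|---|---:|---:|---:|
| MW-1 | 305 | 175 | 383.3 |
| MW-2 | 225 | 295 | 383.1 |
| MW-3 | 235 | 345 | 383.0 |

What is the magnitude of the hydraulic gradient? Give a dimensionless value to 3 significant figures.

Taking MW-1 as reference: MW-2−MW-1 = (-80, 120, -0.2); MW-3−MW-1 = (-70, 170, -0.3).
Solve a·Δx + b·Δy = Δh: det = (-80)·170 − (-70)·120 = -5200.
∂h/∂x = [(-0.2)·170 − (-0.3)·120] / -5200 = -0.0003846
∂h/∂y = [(-80)·(-0.3) − (-70)·(-0.2)] / -5200 = -0.001923
|∇h| = √(-0.0003846² + -0.001923²) = 0.001961

0.00196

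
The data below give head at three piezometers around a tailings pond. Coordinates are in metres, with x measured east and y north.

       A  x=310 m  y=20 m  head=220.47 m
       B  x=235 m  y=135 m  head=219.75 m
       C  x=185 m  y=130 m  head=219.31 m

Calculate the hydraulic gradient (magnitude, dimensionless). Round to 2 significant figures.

With h = a·x + b·y + c and A as origin, the differences give:
  (-75)·a + 115·b = -0.72
  (-125)·a + 110·b = -1.16
Eliminate b (×110 and ×115, subtract): 6125·a = 54.200 → a = ∂h/∂x = +0.008849
Back-substitute: b = ∂h/∂y = -0.0004898.
|∇h| = √(0.008849² + -0.0004898²) = 0.008863

0.0089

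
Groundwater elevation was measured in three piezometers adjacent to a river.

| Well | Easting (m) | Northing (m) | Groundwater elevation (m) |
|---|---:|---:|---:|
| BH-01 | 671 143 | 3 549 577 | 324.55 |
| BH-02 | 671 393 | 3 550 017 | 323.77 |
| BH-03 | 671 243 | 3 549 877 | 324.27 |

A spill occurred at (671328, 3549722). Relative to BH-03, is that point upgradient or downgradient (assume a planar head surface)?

downgradient

Taking BH-01 as reference: BH-02−BH-01 = (250, 440, -0.78); BH-03−BH-01 = (100, 300, -0.28).
Determinant of the coordinate differences = 250·300 − 100·440 = 31000.
∂h/∂x = [(-0.78)·300 − (-0.28)·440] / 31000 = -0.003574
∂h/∂y = [250·(-0.28) − 100·(-0.78)] / 31000 = +0.0002581
Head at (671328, 3549722) = 324.55 + (-0.003574)·(185) + (+0.0002581)·(145) = 323.93 m.
That is lower than the 324.27 m at BH-03, so the point is downgradient.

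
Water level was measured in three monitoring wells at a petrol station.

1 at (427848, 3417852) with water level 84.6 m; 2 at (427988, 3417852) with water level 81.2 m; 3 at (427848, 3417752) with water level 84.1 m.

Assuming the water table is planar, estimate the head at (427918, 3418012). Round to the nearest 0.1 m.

83.7 m

∂h/∂x = (81.2 − 84.6) / (427988 − 427848) = -0.02429
∂h/∂y = (84.1 − 84.6) / (3417752 − 3417852) = +0.005000
h(427918, 3418012) = 84.6 + (-0.02429)·(70) + (+0.005000)·(160) = 84.6 -1.700 +0.800 = 83.700 m.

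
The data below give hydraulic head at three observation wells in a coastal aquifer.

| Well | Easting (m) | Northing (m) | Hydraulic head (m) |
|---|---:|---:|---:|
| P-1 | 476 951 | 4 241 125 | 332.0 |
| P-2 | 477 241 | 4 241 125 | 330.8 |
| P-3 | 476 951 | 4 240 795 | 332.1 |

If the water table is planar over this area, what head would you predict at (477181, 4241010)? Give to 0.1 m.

331.1 m

∂h/∂x = (330.8 − 332.0) / (477241 − 476951) = -0.004138
∂h/∂y = (332.1 − 332.0) / (4240795 − 4241125) = -0.0003030
h(477181, 4241010) = 332.0 + (-0.004138)·(230) + (-0.0003030)·(-115) = 332.0 -0.952 +0.035 = 331.083 m.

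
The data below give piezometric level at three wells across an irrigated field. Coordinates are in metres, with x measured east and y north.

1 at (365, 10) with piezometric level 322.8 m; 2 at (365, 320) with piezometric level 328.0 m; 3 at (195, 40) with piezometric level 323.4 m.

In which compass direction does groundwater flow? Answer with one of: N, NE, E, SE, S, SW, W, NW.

Differences from 1: to 2 (Δx, Δy, Δh) = (0, 310, +5.2); to 3 = (-170, 30, +0.6).
Solve a·Δx + b·Δy = Δh: det = 0·30 − (-170)·310 = 52700.
∂h/∂x = [(+5.2)·30 − (+0.6)·310] / 52700 = -0.0005693
∂h/∂y = [0·(+0.6) − (-170)·(+5.2)] / 52700 = +0.01677
Flow = −∇h = (+0.0005693 east, -0.01677 north), which points south.

S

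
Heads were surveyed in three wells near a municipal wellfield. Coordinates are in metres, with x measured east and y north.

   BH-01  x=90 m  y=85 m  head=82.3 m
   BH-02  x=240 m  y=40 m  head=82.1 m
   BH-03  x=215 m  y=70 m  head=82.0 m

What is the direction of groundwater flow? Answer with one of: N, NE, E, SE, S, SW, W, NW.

NE

With h = a·x + b·y + c and BH-01 as origin, the differences give:
  150·a + (-45)·b = -0.2
  125·a + (-15)·b = -0.3
Eliminate b (×(-15) and ×(-45), subtract): 3375·a = -10.50 → a = ∂h/∂x = -0.003111
Back-substitute: b = ∂h/∂y = -0.005926.
Flow = −∇h = (+0.003111 east, +0.005926 north), which points northeast.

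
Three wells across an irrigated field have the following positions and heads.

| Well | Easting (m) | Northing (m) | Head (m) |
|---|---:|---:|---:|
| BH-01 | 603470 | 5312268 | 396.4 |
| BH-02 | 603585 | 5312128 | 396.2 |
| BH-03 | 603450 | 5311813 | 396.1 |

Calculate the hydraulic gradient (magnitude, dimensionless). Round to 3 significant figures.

0.00113

Differences from BH-01: to BH-02 (Δx, Δy, Δh) = (115, -140, -0.2); to BH-03 = (-20, -455, -0.3).
Determinant of the coordinate differences = 115·(-455) − (-20)·(-140) = -55125.
∂h/∂x = [(-0.2)·(-455) − (-0.3)·(-140)] / -55125 = -0.0008889
∂h/∂y = [115·(-0.3) − (-20)·(-0.2)] / -55125 = +0.0006984
|∇h| = √(-0.0008889² + 0.0006984²) = 0.00113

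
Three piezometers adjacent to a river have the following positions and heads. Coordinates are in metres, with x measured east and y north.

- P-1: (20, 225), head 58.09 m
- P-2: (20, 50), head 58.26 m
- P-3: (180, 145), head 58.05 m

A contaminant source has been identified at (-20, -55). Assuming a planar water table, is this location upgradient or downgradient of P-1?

Differences from P-1: to P-2 (Δx, Δy, Δh) = (0, -175, +0.17); to P-3 = (160, -80, -0.04).
Solve a·Δx + b·Δy = Δh: det = 0·(-80) − 160·(-175) = 28000.
∂h/∂x = [(+0.17)·(-80) − (-0.04)·(-175)] / 28000 = -0.0007357
∂h/∂y = [0·(-0.04) − 160·(+0.17)] / 28000 = -0.0009714
Head at (-20, -55) = 58.09 + (-0.0007357)·(-40) + (-0.0009714)·(-280) = 58.39 m.
That is higher than the 58.09 m at P-1, so the point is upgradient.

upgradient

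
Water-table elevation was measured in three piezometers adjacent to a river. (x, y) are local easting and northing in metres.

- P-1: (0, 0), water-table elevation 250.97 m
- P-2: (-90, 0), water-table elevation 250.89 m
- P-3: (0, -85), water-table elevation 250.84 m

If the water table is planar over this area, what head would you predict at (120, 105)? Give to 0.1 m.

251.2 m

∂h/∂x = (250.89 − 250.97) / (-90 − 0) = +0.0008889
∂h/∂y = (250.84 − 250.97) / (-85 − 0) = +0.001529
h(120, 105) = 250.97 + (+0.0008889)·(120) + (+0.001529)·(105) = 250.97 +0.107 +0.161 = 251.237 m.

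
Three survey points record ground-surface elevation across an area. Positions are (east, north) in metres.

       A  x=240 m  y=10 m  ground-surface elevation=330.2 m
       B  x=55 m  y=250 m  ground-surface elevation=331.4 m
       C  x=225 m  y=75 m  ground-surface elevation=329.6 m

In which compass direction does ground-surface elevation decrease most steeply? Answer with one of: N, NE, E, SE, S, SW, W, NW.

NE

Differences from A: to B (Δx, Δy, Δh) = (-185, 240, +1.2); to C = (-15, 65, -0.6).
Determinant of the coordinate differences = (-185)·65 − (-15)·240 = -8425.
∂z/∂x = [(+1.2)·65 − (-0.6)·240] / -8425 = -0.02635
∂z/∂y = [(-185)·(-0.6) − (-15)·(+1.2)] / -8425 = -0.01531
Steepest decrease is along −∇f = (+0.02635 E, +0.01531 N) → northeast.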